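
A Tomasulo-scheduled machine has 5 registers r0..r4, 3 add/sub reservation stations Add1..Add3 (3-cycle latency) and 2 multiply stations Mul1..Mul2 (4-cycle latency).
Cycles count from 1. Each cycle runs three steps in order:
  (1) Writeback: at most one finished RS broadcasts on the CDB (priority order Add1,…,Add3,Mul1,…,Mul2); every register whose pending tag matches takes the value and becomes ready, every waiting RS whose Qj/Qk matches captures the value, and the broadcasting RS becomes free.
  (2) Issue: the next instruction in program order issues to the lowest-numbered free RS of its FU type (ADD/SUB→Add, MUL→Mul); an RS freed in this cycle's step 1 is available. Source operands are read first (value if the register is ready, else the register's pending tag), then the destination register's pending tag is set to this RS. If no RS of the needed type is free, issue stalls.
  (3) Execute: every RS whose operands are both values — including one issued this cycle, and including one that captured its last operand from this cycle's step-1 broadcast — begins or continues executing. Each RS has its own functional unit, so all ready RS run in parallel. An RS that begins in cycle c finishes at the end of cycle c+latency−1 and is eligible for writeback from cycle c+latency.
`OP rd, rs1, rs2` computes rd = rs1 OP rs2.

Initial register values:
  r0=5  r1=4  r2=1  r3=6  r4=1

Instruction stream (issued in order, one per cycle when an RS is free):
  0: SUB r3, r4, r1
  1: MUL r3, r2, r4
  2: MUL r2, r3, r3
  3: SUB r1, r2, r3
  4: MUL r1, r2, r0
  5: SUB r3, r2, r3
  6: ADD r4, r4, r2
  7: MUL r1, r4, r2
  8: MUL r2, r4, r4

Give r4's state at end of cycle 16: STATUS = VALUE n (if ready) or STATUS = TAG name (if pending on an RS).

STATUS = VALUE 2

cycle 1: issue SUB r3<-Add1 // r0:5,r1:4,r2:1,r3:Add1,r4:1
cycle 2: issue MUL r3<-Mul1 // r0:5,r1:4,r2:1,r3:Mul1,r4:1
cycle 3: issue MUL r2<-Mul2 // r0:5,r1:4,r2:Mul2,r3:Mul1,r4:1
cycle 4: CDB Add1=-3; issue SUB r1<-Add1 // r0:5,r1:Add1,r2:Mul2,r3:Mul1,r4:1
cycle 5: stall // r0:5,r1:Add1,r2:Mul2,r3:Mul1,r4:1
cycle 6: CDB Mul1=1; issue MUL r1<-Mul1 // r0:5,r1:Mul1,r2:Mul2,r3:1,r4:1
cycle 7: issue SUB r3<-Add2 // r0:5,r1:Mul1,r2:Mul2,r3:Add2,r4:1
cycle 8: issue ADD r4<-Add3 // r0:5,r1:Mul1,r2:Mul2,r3:Add2,r4:Add3
cycle 9: stall // r0:5,r1:Mul1,r2:Mul2,r3:Add2,r4:Add3
cycle 10: CDB Mul2=1; issue MUL r1<-Mul2 // r0:5,r1:Mul2,r2:1,r3:Add2,r4:Add3
cycle 11: stall // r0:5,r1:Mul2,r2:1,r3:Add2,r4:Add3
cycle 12: stall // r0:5,r1:Mul2,r2:1,r3:Add2,r4:Add3
cycle 13: CDB Add1=0; stall // r0:5,r1:Mul2,r2:1,r3:Add2,r4:Add3
cycle 14: CDB Add2=0; stall // r0:5,r1:Mul2,r2:1,r3:0,r4:Add3
cycle 15: CDB Add3=2; stall // r0:5,r1:Mul2,r2:1,r3:0,r4:2
cycle 16: CDB Mul1=5; issue MUL r2<-Mul1 // r0:5,r1:Mul2,r2:Mul1,r3:0,r4:2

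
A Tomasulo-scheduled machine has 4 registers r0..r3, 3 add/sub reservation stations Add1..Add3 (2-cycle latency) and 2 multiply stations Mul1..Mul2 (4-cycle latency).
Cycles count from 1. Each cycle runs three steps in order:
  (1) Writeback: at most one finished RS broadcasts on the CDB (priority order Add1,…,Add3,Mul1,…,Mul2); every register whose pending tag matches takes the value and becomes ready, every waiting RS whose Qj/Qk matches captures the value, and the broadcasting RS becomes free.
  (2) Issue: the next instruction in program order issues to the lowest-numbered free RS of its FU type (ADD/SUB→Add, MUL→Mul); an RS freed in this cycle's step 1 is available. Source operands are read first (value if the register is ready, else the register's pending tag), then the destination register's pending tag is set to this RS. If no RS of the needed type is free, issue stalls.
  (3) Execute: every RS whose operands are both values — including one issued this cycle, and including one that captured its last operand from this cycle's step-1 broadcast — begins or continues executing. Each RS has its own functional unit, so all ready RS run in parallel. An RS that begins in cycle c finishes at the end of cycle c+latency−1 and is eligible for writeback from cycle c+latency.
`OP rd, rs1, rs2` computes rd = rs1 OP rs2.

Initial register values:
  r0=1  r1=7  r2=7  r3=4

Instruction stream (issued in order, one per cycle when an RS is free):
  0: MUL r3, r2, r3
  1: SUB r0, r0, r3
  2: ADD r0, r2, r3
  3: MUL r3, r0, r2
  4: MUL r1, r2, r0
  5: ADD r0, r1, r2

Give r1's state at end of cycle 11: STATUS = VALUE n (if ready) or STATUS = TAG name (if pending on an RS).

  c1: issue MUL r3<-Mul1  regs: r0:1,r1:7,r2:7,r3:Mul1
  c2: issue SUB r0<-Add1  regs: r0:Add1,r1:7,r2:7,r3:Mul1
  c3: issue ADD r0<-Add2  regs: r0:Add2,r1:7,r2:7,r3:Mul1
  c4: issue MUL r3<-Mul2  regs: r0:Add2,r1:7,r2:7,r3:Mul2
  c5: CDB Mul1=28; issue MUL r1<-Mul1  regs: r0:Add2,r1:Mul1,r2:7,r3:Mul2
  c6: issue ADD r0<-Add3  regs: r0:Add3,r1:Mul1,r2:7,r3:Mul2
  c7: CDB Add1=-27  regs: r0:Add3,r1:Mul1,r2:7,r3:Mul2
  c8: CDB Add2=35  regs: r0:Add3,r1:Mul1,r2:7,r3:Mul2
  c9: -  regs: r0:Add3,r1:Mul1,r2:7,r3:Mul2
  c10: -  regs: r0:Add3,r1:Mul1,r2:7,r3:Mul2
  c11: -  regs: r0:Add3,r1:Mul1,r2:7,r3:Mul2

STATUS = TAG Mul1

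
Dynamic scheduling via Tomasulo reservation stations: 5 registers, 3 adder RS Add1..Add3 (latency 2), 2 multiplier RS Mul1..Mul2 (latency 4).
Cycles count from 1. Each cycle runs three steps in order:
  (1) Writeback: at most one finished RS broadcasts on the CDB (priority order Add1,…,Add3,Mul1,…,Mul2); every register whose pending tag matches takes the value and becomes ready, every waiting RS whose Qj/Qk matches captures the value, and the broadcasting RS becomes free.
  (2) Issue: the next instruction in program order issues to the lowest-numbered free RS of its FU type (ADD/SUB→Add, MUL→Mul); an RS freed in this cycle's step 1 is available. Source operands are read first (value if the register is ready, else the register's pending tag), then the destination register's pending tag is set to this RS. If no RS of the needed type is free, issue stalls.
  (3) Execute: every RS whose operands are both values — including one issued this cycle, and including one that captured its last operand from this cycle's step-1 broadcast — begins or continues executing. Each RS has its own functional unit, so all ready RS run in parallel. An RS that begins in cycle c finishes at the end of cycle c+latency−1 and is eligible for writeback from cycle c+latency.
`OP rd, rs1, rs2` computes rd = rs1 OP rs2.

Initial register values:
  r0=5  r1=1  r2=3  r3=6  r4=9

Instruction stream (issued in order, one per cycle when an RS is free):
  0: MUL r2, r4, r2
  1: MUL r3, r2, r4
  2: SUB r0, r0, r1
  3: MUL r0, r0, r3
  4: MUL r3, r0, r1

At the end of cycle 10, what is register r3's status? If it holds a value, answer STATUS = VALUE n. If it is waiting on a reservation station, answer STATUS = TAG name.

c1: issue MUL r2<-Mul1 | r0:5,r1:1,r2:Mul1,r3:6,r4:9
c2: issue MUL r3<-Mul2 | r0:5,r1:1,r2:Mul1,r3:Mul2,r4:9
c3: issue SUB r0<-Add1 | r0:Add1,r1:1,r2:Mul1,r3:Mul2,r4:9
c4: stall | r0:Add1,r1:1,r2:Mul1,r3:Mul2,r4:9
c5: CDB Add1=4; stall | r0:4,r1:1,r2:Mul1,r3:Mul2,r4:9
c6: CDB Mul1=27; issue MUL r0<-Mul1 | r0:Mul1,r1:1,r2:27,r3:Mul2,r4:9
c7: stall | r0:Mul1,r1:1,r2:27,r3:Mul2,r4:9
c8: stall | r0:Mul1,r1:1,r2:27,r3:Mul2,r4:9
c9: stall | r0:Mul1,r1:1,r2:27,r3:Mul2,r4:9
c10: CDB Mul2=243; issue MUL r3<-Mul2 | r0:Mul1,r1:1,r2:27,r3:Mul2,r4:9

STATUS = TAG Mul2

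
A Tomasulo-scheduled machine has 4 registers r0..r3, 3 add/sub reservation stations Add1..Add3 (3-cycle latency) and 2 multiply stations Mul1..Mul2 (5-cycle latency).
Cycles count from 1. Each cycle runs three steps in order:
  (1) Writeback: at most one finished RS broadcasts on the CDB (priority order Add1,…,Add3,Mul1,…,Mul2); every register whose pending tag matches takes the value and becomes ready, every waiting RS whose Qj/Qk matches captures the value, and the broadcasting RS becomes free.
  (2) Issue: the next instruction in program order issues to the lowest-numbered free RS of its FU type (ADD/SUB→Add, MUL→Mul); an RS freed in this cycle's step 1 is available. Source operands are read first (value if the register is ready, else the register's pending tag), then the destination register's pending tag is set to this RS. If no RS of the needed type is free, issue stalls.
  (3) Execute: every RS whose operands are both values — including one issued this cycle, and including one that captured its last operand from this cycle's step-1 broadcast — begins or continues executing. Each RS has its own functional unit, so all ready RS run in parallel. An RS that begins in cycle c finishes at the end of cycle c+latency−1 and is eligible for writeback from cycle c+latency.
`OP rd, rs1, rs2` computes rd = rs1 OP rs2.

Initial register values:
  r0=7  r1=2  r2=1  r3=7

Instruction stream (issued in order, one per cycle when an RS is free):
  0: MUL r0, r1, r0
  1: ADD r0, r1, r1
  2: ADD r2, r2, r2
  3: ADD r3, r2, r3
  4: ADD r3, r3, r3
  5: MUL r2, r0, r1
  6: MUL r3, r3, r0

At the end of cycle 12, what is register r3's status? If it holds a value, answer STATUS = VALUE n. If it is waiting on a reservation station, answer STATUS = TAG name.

  c1: issue MUL r0<-Mul1  regs: r0:Mul1,r1:2,r2:1,r3:7
  c2: issue ADD r0<-Add1  regs: r0:Add1,r1:2,r2:1,r3:7
  c3: issue ADD r2<-Add2  regs: r0:Add1,r1:2,r2:Add2,r3:7
  c4: issue ADD r3<-Add3  regs: r0:Add1,r1:2,r2:Add2,r3:Add3
  c5: CDB Add1=4; issue ADD r3<-Add1  regs: r0:4,r1:2,r2:Add2,r3:Add1
  c6: CDB Add2=2; issue MUL r2<-Mul2  regs: r0:4,r1:2,r2:Mul2,r3:Add1
  c7: CDB Mul1=14; issue MUL r3<-Mul1  regs: r0:4,r1:2,r2:Mul2,r3:Mul1
  c8: -  regs: r0:4,r1:2,r2:Mul2,r3:Mul1
  c9: CDB Add3=9  regs: r0:4,r1:2,r2:Mul2,r3:Mul1
  c10: -  regs: r0:4,r1:2,r2:Mul2,r3:Mul1
  c11: CDB Mul2=8  regs: r0:4,r1:2,r2:8,r3:Mul1
  c12: CDB Add1=18  regs: r0:4,r1:2,r2:8,r3:Mul1

STATUS = TAG Mul1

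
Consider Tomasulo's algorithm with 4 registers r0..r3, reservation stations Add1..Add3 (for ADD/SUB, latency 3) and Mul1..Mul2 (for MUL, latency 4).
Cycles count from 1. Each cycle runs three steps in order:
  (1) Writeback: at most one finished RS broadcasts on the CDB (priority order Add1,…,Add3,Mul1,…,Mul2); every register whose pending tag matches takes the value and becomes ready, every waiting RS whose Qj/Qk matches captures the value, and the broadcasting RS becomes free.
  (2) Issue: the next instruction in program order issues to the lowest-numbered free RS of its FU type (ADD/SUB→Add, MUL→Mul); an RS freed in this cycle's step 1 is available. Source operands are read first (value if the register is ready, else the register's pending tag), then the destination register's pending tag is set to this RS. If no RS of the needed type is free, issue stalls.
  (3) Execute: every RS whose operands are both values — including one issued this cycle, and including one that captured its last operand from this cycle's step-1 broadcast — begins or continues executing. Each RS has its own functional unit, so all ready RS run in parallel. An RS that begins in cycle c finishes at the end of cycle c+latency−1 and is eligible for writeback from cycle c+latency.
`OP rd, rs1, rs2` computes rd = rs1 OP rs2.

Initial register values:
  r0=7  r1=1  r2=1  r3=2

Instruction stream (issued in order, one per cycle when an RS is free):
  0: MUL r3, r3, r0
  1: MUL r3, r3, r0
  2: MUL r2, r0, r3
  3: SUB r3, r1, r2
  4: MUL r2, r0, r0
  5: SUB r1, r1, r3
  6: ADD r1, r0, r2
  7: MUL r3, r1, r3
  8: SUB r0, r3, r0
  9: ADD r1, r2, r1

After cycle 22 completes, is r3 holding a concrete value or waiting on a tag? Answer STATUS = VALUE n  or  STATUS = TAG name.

STATUS = VALUE -38360

c1: issue MUL r3<-Mul1 | r0:7,r1:1,r2:1,r3:Mul1
c2: issue MUL r3<-Mul2 | r0:7,r1:1,r2:1,r3:Mul2
c3: stall | r0:7,r1:1,r2:1,r3:Mul2
c4: stall | r0:7,r1:1,r2:1,r3:Mul2
c5: CDB Mul1=14; issue MUL r2<-Mul1 | r0:7,r1:1,r2:Mul1,r3:Mul2
c6: issue SUB r3<-Add1 | r0:7,r1:1,r2:Mul1,r3:Add1
c7: stall | r0:7,r1:1,r2:Mul1,r3:Add1
c8: stall | r0:7,r1:1,r2:Mul1,r3:Add1
c9: CDB Mul2=98; issue MUL r2<-Mul2 | r0:7,r1:1,r2:Mul2,r3:Add1
c10: issue SUB r1<-Add2 | r0:7,r1:Add2,r2:Mul2,r3:Add1
c11: issue ADD r1<-Add3 | r0:7,r1:Add3,r2:Mul2,r3:Add1
c12: stall | r0:7,r1:Add3,r2:Mul2,r3:Add1
c13: CDB Mul1=686; issue MUL r3<-Mul1 | r0:7,r1:Add3,r2:Mul2,r3:Mul1
c14: CDB Mul2=49; stall | r0:7,r1:Add3,r2:49,r3:Mul1
c15: stall | r0:7,r1:Add3,r2:49,r3:Mul1
c16: CDB Add1=-685; issue SUB r0<-Add1 | r0:Add1,r1:Add3,r2:49,r3:Mul1
c17: CDB Add3=56; issue ADD r1<-Add3 | r0:Add1,r1:Add3,r2:49,r3:Mul1
c18: - | r0:Add1,r1:Add3,r2:49,r3:Mul1
c19: CDB Add2=686 | r0:Add1,r1:Add3,r2:49,r3:Mul1
c20: CDB Add3=105 | r0:Add1,r1:105,r2:49,r3:Mul1
c21: CDB Mul1=-38360 | r0:Add1,r1:105,r2:49,r3:-38360
c22: - | r0:Add1,r1:105,r2:49,r3:-38360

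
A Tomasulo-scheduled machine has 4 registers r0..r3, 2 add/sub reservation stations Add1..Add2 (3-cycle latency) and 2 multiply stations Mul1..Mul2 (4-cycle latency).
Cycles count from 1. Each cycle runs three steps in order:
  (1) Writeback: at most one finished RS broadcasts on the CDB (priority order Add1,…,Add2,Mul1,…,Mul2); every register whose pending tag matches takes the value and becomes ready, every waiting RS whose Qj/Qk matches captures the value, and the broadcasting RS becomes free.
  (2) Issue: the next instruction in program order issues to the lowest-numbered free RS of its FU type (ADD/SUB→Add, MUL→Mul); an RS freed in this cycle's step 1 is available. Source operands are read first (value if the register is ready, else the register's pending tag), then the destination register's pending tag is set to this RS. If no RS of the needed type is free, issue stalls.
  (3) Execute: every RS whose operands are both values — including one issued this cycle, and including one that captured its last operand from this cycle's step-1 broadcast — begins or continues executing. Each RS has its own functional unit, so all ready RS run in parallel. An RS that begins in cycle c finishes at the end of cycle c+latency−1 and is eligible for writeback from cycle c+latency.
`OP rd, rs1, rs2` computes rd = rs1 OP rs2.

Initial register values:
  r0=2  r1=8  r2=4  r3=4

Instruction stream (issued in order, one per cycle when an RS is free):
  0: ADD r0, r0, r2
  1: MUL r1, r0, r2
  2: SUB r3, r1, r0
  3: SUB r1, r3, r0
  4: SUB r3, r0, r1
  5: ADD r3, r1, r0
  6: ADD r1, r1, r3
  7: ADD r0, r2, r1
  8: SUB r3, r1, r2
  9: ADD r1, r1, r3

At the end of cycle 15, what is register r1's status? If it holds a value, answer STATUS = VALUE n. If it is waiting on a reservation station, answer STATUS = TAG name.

STATUS = VALUE 12

c1: issue ADD r0<-Add1 | r0:Add1,r1:8,r2:4,r3:4
c2: issue MUL r1<-Mul1 | r0:Add1,r1:Mul1,r2:4,r3:4
c3: issue SUB r3<-Add2 | r0:Add1,r1:Mul1,r2:4,r3:Add2
c4: CDB Add1=6; issue SUB r1<-Add1 | r0:6,r1:Add1,r2:4,r3:Add2
c5: stall | r0:6,r1:Add1,r2:4,r3:Add2
c6: stall | r0:6,r1:Add1,r2:4,r3:Add2
c7: stall | r0:6,r1:Add1,r2:4,r3:Add2
c8: CDB Mul1=24; stall | r0:6,r1:Add1,r2:4,r3:Add2
c9: stall | r0:6,r1:Add1,r2:4,r3:Add2
c10: stall | r0:6,r1:Add1,r2:4,r3:Add2
c11: CDB Add2=18; issue SUB r3<-Add2 | r0:6,r1:Add1,r2:4,r3:Add2
c12: stall | r0:6,r1:Add1,r2:4,r3:Add2
c13: stall | r0:6,r1:Add1,r2:4,r3:Add2
c14: CDB Add1=12; issue ADD r3<-Add1 | r0:6,r1:12,r2:4,r3:Add1
c15: stall | r0:6,r1:12,r2:4,r3:Add1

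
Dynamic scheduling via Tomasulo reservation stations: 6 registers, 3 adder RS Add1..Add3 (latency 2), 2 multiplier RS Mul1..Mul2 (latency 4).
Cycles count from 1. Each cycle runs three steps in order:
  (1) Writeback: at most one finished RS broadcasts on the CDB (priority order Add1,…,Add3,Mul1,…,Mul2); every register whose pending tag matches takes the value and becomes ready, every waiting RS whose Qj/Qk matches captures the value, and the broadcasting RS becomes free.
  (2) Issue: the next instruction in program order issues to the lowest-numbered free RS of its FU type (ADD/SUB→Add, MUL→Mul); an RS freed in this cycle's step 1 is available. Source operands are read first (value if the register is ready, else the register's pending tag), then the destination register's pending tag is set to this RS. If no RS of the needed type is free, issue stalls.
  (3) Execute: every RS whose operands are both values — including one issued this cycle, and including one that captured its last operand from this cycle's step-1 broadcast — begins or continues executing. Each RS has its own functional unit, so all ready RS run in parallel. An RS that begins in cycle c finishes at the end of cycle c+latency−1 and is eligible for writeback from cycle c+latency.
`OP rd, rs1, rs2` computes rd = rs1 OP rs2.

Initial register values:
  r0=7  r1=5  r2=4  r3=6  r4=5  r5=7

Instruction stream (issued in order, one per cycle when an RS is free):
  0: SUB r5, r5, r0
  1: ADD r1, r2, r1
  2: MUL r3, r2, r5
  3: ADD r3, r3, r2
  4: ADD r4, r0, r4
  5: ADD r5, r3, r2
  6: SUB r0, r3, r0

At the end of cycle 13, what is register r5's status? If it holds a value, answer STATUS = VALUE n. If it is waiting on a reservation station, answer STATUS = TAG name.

c1: issue SUB r5<-Add1 | r0:7,r1:5,r2:4,r3:6,r4:5,r5:Add1
c2: issue ADD r1<-Add2 | r0:7,r1:Add2,r2:4,r3:6,r4:5,r5:Add1
c3: CDB Add1=0; issue MUL r3<-Mul1 | r0:7,r1:Add2,r2:4,r3:Mul1,r4:5,r5:0
c4: CDB Add2=9; issue ADD r3<-Add1 | r0:7,r1:9,r2:4,r3:Add1,r4:5,r5:0
c5: issue ADD r4<-Add2 | r0:7,r1:9,r2:4,r3:Add1,r4:Add2,r5:0
c6: issue ADD r5<-Add3 | r0:7,r1:9,r2:4,r3:Add1,r4:Add2,r5:Add3
c7: CDB Add2=12; issue SUB r0<-Add2 | r0:Add2,r1:9,r2:4,r3:Add1,r4:12,r5:Add3
c8: CDB Mul1=0 | r0:Add2,r1:9,r2:4,r3:Add1,r4:12,r5:Add3
c9: - | r0:Add2,r1:9,r2:4,r3:Add1,r4:12,r5:Add3
c10: CDB Add1=4 | r0:Add2,r1:9,r2:4,r3:4,r4:12,r5:Add3
c11: - | r0:Add2,r1:9,r2:4,r3:4,r4:12,r5:Add3
c12: CDB Add2=-3 | r0:-3,r1:9,r2:4,r3:4,r4:12,r5:Add3
c13: CDB Add3=8 | r0:-3,r1:9,r2:4,r3:4,r4:12,r5:8

STATUS = VALUE 8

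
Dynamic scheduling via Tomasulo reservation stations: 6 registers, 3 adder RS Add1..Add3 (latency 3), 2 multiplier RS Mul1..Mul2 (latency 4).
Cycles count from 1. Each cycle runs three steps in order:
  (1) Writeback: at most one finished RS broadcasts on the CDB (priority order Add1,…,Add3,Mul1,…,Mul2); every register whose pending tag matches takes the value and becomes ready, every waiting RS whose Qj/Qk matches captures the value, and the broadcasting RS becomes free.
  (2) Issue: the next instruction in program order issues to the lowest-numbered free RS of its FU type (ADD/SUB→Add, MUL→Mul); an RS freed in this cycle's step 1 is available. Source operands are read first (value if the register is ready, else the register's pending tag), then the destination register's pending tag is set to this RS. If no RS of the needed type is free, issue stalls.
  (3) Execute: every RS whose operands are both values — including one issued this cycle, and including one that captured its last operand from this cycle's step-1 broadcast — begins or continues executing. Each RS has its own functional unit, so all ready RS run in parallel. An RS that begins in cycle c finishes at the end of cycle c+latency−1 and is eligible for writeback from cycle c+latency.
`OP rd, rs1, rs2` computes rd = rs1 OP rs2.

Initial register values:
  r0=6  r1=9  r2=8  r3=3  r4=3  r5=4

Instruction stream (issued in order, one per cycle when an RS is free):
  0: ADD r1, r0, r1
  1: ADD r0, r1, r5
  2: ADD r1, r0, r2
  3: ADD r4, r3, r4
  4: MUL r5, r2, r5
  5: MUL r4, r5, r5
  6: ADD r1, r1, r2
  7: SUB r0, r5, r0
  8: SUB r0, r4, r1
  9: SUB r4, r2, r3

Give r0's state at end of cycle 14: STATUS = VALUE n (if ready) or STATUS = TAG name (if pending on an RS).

STATUS = TAG Add3

cycle 1: issue ADD r1<-Add1 // r0:6,r1:Add1,r2:8,r3:3,r4:3,r5:4
cycle 2: issue ADD r0<-Add2 // r0:Add2,r1:Add1,r2:8,r3:3,r4:3,r5:4
cycle 3: issue ADD r1<-Add3 // r0:Add2,r1:Add3,r2:8,r3:3,r4:3,r5:4
cycle 4: CDB Add1=15; issue ADD r4<-Add1 // r0:Add2,r1:Add3,r2:8,r3:3,r4:Add1,r5:4
cycle 5: issue MUL r5<-Mul1 // r0:Add2,r1:Add3,r2:8,r3:3,r4:Add1,r5:Mul1
cycle 6: issue MUL r4<-Mul2 // r0:Add2,r1:Add3,r2:8,r3:3,r4:Mul2,r5:Mul1
cycle 7: CDB Add1=6; issue ADD r1<-Add1 // r0:Add2,r1:Add1,r2:8,r3:3,r4:Mul2,r5:Mul1
cycle 8: CDB Add2=19; issue SUB r0<-Add2 // r0:Add2,r1:Add1,r2:8,r3:3,r4:Mul2,r5:Mul1
cycle 9: CDB Mul1=32; stall // r0:Add2,r1:Add1,r2:8,r3:3,r4:Mul2,r5:32
cycle 10: stall // r0:Add2,r1:Add1,r2:8,r3:3,r4:Mul2,r5:32
cycle 11: CDB Add3=27; issue SUB r0<-Add3 // r0:Add3,r1:Add1,r2:8,r3:3,r4:Mul2,r5:32
cycle 12: CDB Add2=13; issue SUB r4<-Add2 // r0:Add3,r1:Add1,r2:8,r3:3,r4:Add2,r5:32
cycle 13: CDB Mul2=1024 // r0:Add3,r1:Add1,r2:8,r3:3,r4:Add2,r5:32
cycle 14: CDB Add1=35 // r0:Add3,r1:35,r2:8,r3:3,r4:Add2,r5:32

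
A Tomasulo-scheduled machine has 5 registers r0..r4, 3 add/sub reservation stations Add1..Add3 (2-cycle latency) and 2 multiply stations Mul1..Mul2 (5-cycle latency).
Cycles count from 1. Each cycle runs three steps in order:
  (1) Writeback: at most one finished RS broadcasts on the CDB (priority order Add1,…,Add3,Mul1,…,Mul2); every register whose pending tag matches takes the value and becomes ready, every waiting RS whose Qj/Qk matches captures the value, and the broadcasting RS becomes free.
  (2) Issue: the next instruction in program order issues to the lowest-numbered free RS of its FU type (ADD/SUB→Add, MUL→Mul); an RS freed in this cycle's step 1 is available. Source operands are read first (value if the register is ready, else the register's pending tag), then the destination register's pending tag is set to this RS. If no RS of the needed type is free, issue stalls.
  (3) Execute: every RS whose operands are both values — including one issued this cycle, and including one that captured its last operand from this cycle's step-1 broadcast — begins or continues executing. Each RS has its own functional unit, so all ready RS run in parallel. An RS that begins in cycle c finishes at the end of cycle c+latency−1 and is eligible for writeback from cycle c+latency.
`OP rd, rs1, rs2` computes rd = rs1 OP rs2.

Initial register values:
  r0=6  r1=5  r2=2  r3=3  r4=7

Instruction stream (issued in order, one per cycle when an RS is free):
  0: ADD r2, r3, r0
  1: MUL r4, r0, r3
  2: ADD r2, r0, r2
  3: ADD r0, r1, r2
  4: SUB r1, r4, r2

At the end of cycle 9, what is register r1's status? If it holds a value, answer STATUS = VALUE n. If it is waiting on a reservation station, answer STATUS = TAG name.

STATUS = TAG Add1

c1: issue ADD r2<-Add1 | r0:6,r1:5,r2:Add1,r3:3,r4:7
c2: issue MUL r4<-Mul1 | r0:6,r1:5,r2:Add1,r3:3,r4:Mul1
c3: CDB Add1=9; issue ADD r2<-Add1 | r0:6,r1:5,r2:Add1,r3:3,r4:Mul1
c4: issue ADD r0<-Add2 | r0:Add2,r1:5,r2:Add1,r3:3,r4:Mul1
c5: CDB Add1=15; issue SUB r1<-Add1 | r0:Add2,r1:Add1,r2:15,r3:3,r4:Mul1
c6: - | r0:Add2,r1:Add1,r2:15,r3:3,r4:Mul1
c7: CDB Add2=20 | r0:20,r1:Add1,r2:15,r3:3,r4:Mul1
c8: CDB Mul1=18 | r0:20,r1:Add1,r2:15,r3:3,r4:18
c9: - | r0:20,r1:Add1,r2:15,r3:3,r4:18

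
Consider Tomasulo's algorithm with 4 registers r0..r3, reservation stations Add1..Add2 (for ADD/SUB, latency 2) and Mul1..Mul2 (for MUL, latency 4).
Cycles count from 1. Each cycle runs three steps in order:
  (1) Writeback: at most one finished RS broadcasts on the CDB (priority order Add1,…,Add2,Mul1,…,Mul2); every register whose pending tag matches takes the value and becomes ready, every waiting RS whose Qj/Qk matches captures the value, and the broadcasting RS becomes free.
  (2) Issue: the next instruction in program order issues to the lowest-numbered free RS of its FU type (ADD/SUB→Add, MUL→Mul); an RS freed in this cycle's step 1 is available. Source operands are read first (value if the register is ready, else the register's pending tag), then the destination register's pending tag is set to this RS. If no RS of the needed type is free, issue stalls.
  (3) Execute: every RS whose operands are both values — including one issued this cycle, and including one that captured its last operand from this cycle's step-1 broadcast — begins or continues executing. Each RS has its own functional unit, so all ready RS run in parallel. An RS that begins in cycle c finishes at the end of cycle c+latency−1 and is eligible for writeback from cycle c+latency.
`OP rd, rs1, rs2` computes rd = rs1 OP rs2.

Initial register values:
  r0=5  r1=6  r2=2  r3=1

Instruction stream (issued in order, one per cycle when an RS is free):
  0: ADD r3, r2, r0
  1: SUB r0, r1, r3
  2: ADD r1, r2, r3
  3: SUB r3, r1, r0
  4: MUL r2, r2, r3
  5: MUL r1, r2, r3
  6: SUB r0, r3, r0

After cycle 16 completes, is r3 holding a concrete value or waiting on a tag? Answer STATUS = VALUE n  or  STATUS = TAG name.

cycle 1: issue ADD r3<-Add1 // r0:5,r1:6,r2:2,r3:Add1
cycle 2: issue SUB r0<-Add2 // r0:Add2,r1:6,r2:2,r3:Add1
cycle 3: CDB Add1=7; issue ADD r1<-Add1 // r0:Add2,r1:Add1,r2:2,r3:7
cycle 4: stall // r0:Add2,r1:Add1,r2:2,r3:7
cycle 5: CDB Add1=9; issue SUB r3<-Add1 // r0:Add2,r1:9,r2:2,r3:Add1
cycle 6: CDB Add2=-1; issue MUL r2<-Mul1 // r0:-1,r1:9,r2:Mul1,r3:Add1
cycle 7: issue MUL r1<-Mul2 // r0:-1,r1:Mul2,r2:Mul1,r3:Add1
cycle 8: CDB Add1=10; issue SUB r0<-Add1 // r0:Add1,r1:Mul2,r2:Mul1,r3:10
cycle 9: - // r0:Add1,r1:Mul2,r2:Mul1,r3:10
cycle 10: CDB Add1=11 // r0:11,r1:Mul2,r2:Mul1,r3:10
cycle 11: - // r0:11,r1:Mul2,r2:Mul1,r3:10
cycle 12: CDB Mul1=20 // r0:11,r1:Mul2,r2:20,r3:10
cycle 13: - // r0:11,r1:Mul2,r2:20,r3:10
cycle 14: - // r0:11,r1:Mul2,r2:20,r3:10
cycle 15: - // r0:11,r1:Mul2,r2:20,r3:10
cycle 16: CDB Mul2=200 // r0:11,r1:200,r2:20,r3:10

STATUS = VALUE 10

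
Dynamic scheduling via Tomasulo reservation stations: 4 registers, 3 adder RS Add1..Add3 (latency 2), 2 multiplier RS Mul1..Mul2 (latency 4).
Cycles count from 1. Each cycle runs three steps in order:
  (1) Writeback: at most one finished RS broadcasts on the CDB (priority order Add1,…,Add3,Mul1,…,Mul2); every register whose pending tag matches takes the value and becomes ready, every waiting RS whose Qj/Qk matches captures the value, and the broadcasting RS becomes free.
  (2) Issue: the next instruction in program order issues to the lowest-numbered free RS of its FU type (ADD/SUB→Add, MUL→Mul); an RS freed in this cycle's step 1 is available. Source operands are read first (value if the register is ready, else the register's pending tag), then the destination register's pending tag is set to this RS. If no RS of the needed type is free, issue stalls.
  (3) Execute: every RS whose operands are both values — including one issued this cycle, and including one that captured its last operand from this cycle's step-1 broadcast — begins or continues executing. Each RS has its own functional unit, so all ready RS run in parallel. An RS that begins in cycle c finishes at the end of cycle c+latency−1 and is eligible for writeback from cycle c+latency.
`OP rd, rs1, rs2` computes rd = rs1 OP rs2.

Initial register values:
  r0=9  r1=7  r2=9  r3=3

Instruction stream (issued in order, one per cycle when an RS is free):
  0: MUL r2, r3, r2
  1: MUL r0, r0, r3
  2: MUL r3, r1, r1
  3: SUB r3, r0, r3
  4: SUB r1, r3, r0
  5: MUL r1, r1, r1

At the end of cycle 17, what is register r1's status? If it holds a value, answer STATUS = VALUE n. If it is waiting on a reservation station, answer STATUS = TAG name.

STATUS = VALUE 2401

  c1: issue MUL r2<-Mul1  regs: r0:9,r1:7,r2:Mul1,r3:3
  c2: issue MUL r0<-Mul2  regs: r0:Mul2,r1:7,r2:Mul1,r3:3
  c3: stall  regs: r0:Mul2,r1:7,r2:Mul1,r3:3
  c4: stall  regs: r0:Mul2,r1:7,r2:Mul1,r3:3
  c5: CDB Mul1=27; issue MUL r3<-Mul1  regs: r0:Mul2,r1:7,r2:27,r3:Mul1
  c6: CDB Mul2=27; issue SUB r3<-Add1  regs: r0:27,r1:7,r2:27,r3:Add1
  c7: issue SUB r1<-Add2  regs: r0:27,r1:Add2,r2:27,r3:Add1
  c8: issue MUL r1<-Mul2  regs: r0:27,r1:Mul2,r2:27,r3:Add1
  c9: CDB Mul1=49  regs: r0:27,r1:Mul2,r2:27,r3:Add1
  c10: -  regs: r0:27,r1:Mul2,r2:27,r3:Add1
  c11: CDB Add1=-22  regs: r0:27,r1:Mul2,r2:27,r3:-22
  c12: -  regs: r0:27,r1:Mul2,r2:27,r3:-22
  c13: CDB Add2=-49  regs: r0:27,r1:Mul2,r2:27,r3:-22
  c14: -  regs: r0:27,r1:Mul2,r2:27,r3:-22
  c15: -  regs: r0:27,r1:Mul2,r2:27,r3:-22
  c16: -  regs: r0:27,r1:Mul2,r2:27,r3:-22
  c17: CDB Mul2=2401  regs: r0:27,r1:2401,r2:27,r3:-22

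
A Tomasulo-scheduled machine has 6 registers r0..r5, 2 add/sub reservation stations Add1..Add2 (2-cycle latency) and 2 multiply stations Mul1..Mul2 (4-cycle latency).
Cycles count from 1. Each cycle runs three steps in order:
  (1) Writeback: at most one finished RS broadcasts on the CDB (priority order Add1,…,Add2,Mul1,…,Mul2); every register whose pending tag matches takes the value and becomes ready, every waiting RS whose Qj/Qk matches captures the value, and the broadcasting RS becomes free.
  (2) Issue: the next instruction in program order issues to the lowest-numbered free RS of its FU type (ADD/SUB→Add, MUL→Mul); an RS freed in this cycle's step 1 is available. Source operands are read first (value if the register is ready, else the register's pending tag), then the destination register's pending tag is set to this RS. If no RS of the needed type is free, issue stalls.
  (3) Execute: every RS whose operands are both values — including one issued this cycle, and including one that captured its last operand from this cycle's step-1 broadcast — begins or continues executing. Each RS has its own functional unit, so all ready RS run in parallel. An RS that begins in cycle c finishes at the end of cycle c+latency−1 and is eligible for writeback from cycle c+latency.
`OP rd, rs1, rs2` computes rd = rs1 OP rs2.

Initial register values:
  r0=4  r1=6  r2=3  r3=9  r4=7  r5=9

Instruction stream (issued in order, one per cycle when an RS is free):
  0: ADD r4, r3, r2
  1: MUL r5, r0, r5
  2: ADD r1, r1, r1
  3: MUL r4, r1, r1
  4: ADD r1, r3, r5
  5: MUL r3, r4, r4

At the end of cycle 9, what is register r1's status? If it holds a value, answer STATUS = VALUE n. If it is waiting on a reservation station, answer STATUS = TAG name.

cycle 1: issue ADD r4<-Add1 // r0:4,r1:6,r2:3,r3:9,r4:Add1,r5:9
cycle 2: issue MUL r5<-Mul1 // r0:4,r1:6,r2:3,r3:9,r4:Add1,r5:Mul1
cycle 3: CDB Add1=12; issue ADD r1<-Add1 // r0:4,r1:Add1,r2:3,r3:9,r4:12,r5:Mul1
cycle 4: issue MUL r4<-Mul2 // r0:4,r1:Add1,r2:3,r3:9,r4:Mul2,r5:Mul1
cycle 5: CDB Add1=12; issue ADD r1<-Add1 // r0:4,r1:Add1,r2:3,r3:9,r4:Mul2,r5:Mul1
cycle 6: CDB Mul1=36; issue MUL r3<-Mul1 // r0:4,r1:Add1,r2:3,r3:Mul1,r4:Mul2,r5:36
cycle 7: - // r0:4,r1:Add1,r2:3,r3:Mul1,r4:Mul2,r5:36
cycle 8: CDB Add1=45 // r0:4,r1:45,r2:3,r3:Mul1,r4:Mul2,r5:36
cycle 9: CDB Mul2=144 // r0:4,r1:45,r2:3,r3:Mul1,r4:144,r5:36

STATUS = VALUE 45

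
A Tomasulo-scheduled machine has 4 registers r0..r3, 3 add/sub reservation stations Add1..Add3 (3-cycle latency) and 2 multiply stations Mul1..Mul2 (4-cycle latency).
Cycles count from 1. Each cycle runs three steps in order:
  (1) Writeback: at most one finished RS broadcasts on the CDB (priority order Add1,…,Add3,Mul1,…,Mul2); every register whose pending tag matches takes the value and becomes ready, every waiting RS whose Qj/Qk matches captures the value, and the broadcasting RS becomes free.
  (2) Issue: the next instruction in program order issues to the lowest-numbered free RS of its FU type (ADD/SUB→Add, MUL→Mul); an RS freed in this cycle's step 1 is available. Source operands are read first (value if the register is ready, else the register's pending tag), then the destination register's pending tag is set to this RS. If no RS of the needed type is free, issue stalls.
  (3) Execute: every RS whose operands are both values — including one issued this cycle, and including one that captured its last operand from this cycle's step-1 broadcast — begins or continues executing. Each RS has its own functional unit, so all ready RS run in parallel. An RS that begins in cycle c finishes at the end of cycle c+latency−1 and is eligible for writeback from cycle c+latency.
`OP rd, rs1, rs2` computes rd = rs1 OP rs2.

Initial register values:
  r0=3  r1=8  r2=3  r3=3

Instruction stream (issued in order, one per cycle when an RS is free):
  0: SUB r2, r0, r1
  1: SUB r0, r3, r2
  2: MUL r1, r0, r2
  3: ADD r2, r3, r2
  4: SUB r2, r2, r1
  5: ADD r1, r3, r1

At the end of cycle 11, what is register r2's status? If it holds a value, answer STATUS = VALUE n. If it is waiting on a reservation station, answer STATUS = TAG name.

c1: issue SUB r2<-Add1 | r0:3,r1:8,r2:Add1,r3:3
c2: issue SUB r0<-Add2 | r0:Add2,r1:8,r2:Add1,r3:3
c3: issue MUL r1<-Mul1 | r0:Add2,r1:Mul1,r2:Add1,r3:3
c4: CDB Add1=-5; issue ADD r2<-Add1 | r0:Add2,r1:Mul1,r2:Add1,r3:3
c5: issue SUB r2<-Add3 | r0:Add2,r1:Mul1,r2:Add3,r3:3
c6: stall | r0:Add2,r1:Mul1,r2:Add3,r3:3
c7: CDB Add1=-2; issue ADD r1<-Add1 | r0:Add2,r1:Add1,r2:Add3,r3:3
c8: CDB Add2=8 | r0:8,r1:Add1,r2:Add3,r3:3
c9: - | r0:8,r1:Add1,r2:Add3,r3:3
c10: - | r0:8,r1:Add1,r2:Add3,r3:3
c11: - | r0:8,r1:Add1,r2:Add3,r3:3

STATUS = TAG Add3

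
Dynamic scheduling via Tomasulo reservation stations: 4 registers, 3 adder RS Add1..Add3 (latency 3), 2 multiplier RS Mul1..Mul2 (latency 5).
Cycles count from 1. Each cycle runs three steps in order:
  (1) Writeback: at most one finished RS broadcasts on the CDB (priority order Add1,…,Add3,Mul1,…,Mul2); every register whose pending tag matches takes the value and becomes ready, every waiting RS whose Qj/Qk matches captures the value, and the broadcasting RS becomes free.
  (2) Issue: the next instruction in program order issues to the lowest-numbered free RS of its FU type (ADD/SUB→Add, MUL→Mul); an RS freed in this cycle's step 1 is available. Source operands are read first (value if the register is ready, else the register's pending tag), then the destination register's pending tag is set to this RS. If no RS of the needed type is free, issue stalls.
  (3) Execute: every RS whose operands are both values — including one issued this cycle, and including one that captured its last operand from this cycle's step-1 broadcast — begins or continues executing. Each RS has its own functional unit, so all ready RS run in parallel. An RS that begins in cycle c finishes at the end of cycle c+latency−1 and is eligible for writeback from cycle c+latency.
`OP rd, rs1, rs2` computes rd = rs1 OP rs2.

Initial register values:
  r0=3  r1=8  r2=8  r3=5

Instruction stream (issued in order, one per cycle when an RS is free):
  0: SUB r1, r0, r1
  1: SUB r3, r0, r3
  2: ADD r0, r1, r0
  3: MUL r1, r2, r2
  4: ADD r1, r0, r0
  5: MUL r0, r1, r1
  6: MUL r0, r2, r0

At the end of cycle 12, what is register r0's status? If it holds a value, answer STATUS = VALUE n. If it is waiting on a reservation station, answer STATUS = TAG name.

  c1: issue SUB r1<-Add1  regs: r0:3,r1:Add1,r2:8,r3:5
  c2: issue SUB r3<-Add2  regs: r0:3,r1:Add1,r2:8,r3:Add2
  c3: issue ADD r0<-Add3  regs: r0:Add3,r1:Add1,r2:8,r3:Add2
  c4: CDB Add1=-5; issue MUL r1<-Mul1  regs: r0:Add3,r1:Mul1,r2:8,r3:Add2
  c5: CDB Add2=-2; issue ADD r1<-Add1  regs: r0:Add3,r1:Add1,r2:8,r3:-2
  c6: issue MUL r0<-Mul2  regs: r0:Mul2,r1:Add1,r2:8,r3:-2
  c7: CDB Add3=-2; stall  regs: r0:Mul2,r1:Add1,r2:8,r3:-2
  c8: stall  regs: r0:Mul2,r1:Add1,r2:8,r3:-2
  c9: CDB Mul1=64; issue MUL r0<-Mul1  regs: r0:Mul1,r1:Add1,r2:8,r3:-2
  c10: CDB Add1=-4  regs: r0:Mul1,r1:-4,r2:8,r3:-2
  c11: -  regs: r0:Mul1,r1:-4,r2:8,r3:-2
  c12: -  regs: r0:Mul1,r1:-4,r2:8,r3:-2

STATUS = TAG Mul1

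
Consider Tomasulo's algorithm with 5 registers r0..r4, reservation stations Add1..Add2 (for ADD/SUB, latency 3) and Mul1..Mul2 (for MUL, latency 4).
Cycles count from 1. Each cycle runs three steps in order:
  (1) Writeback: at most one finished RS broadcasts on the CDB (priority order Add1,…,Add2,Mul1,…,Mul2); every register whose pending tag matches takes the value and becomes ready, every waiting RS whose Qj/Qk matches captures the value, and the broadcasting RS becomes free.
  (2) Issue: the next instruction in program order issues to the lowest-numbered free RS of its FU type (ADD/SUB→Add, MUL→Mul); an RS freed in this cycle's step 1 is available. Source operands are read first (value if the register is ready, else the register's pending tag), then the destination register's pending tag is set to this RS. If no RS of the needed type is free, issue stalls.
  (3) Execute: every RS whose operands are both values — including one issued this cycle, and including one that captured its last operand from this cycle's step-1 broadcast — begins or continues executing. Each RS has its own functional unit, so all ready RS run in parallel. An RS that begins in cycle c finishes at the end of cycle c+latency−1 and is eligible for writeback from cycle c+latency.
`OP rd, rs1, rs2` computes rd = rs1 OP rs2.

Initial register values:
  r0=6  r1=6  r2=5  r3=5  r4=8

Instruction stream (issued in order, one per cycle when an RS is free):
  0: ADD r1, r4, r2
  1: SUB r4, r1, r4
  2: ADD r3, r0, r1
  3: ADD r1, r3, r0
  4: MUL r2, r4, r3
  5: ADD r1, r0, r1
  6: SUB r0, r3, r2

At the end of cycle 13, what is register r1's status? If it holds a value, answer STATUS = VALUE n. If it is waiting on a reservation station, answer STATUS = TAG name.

STATUS = VALUE 31

cycle 1: issue ADD r1<-Add1 // r0:6,r1:Add1,r2:5,r3:5,r4:8
cycle 2: issue SUB r4<-Add2 // r0:6,r1:Add1,r2:5,r3:5,r4:Add2
cycle 3: stall // r0:6,r1:Add1,r2:5,r3:5,r4:Add2
cycle 4: CDB Add1=13; issue ADD r3<-Add1 // r0:6,r1:13,r2:5,r3:Add1,r4:Add2
cycle 5: stall // r0:6,r1:13,r2:5,r3:Add1,r4:Add2
cycle 6: stall // r0:6,r1:13,r2:5,r3:Add1,r4:Add2
cycle 7: CDB Add1=19; issue ADD r1<-Add1 // r0:6,r1:Add1,r2:5,r3:19,r4:Add2
cycle 8: CDB Add2=5; issue MUL r2<-Mul1 // r0:6,r1:Add1,r2:Mul1,r3:19,r4:5
cycle 9: issue ADD r1<-Add2 // r0:6,r1:Add2,r2:Mul1,r3:19,r4:5
cycle 10: CDB Add1=25; issue SUB r0<-Add1 // r0:Add1,r1:Add2,r2:Mul1,r3:19,r4:5
cycle 11: - // r0:Add1,r1:Add2,r2:Mul1,r3:19,r4:5
cycle 12: CDB Mul1=95 // r0:Add1,r1:Add2,r2:95,r3:19,r4:5
cycle 13: CDB Add2=31 // r0:Add1,r1:31,r2:95,r3:19,r4:5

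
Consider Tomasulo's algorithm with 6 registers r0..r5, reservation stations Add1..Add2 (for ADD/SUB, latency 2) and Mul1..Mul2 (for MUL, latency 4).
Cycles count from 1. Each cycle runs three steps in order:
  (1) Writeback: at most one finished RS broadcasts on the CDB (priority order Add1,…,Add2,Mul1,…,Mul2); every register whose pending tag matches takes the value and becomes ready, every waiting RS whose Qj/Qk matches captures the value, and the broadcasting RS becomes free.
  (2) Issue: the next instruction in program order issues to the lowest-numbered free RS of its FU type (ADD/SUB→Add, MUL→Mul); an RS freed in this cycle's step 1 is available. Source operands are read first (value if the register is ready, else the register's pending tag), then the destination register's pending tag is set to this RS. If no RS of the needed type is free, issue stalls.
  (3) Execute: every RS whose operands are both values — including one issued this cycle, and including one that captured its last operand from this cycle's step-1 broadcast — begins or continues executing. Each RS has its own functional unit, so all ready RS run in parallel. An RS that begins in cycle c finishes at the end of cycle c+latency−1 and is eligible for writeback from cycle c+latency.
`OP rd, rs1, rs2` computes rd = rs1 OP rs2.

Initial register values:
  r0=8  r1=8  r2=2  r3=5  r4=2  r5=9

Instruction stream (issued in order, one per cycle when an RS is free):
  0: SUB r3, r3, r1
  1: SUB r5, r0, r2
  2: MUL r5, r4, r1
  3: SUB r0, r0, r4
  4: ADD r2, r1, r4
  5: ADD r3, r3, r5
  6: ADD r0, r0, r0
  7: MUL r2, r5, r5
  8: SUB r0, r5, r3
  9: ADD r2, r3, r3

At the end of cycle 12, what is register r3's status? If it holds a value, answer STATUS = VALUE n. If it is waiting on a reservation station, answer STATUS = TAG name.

STATUS = VALUE 13

c1: issue SUB r3<-Add1 | r0:8,r1:8,r2:2,r3:Add1,r4:2,r5:9
c2: issue SUB r5<-Add2 | r0:8,r1:8,r2:2,r3:Add1,r4:2,r5:Add2
c3: CDB Add1=-3; issue MUL r5<-Mul1 | r0:8,r1:8,r2:2,r3:-3,r4:2,r5:Mul1
c4: CDB Add2=6; issue SUB r0<-Add1 | r0:Add1,r1:8,r2:2,r3:-3,r4:2,r5:Mul1
c5: issue ADD r2<-Add2 | r0:Add1,r1:8,r2:Add2,r3:-3,r4:2,r5:Mul1
c6: CDB Add1=6; issue ADD r3<-Add1 | r0:6,r1:8,r2:Add2,r3:Add1,r4:2,r5:Mul1
c7: CDB Add2=10; issue ADD r0<-Add2 | r0:Add2,r1:8,r2:10,r3:Add1,r4:2,r5:Mul1
c8: CDB Mul1=16; issue MUL r2<-Mul1 | r0:Add2,r1:8,r2:Mul1,r3:Add1,r4:2,r5:16
c9: CDB Add2=12; issue SUB r0<-Add2 | r0:Add2,r1:8,r2:Mul1,r3:Add1,r4:2,r5:16
c10: CDB Add1=13; issue ADD r2<-Add1 | r0:Add2,r1:8,r2:Add1,r3:13,r4:2,r5:16
c11: - | r0:Add2,r1:8,r2:Add1,r3:13,r4:2,r5:16
c12: CDB Add1=26 | r0:Add2,r1:8,r2:26,r3:13,r4:2,r5:16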